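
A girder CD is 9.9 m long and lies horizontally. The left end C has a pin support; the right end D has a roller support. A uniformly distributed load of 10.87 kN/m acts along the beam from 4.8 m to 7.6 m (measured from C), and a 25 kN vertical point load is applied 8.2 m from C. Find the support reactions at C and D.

Resultant of the distributed load: 10.87 × 2.8 = 30.436 kN at 6.2 m from C.
Moments about C: D_y·9.9 − (10.87·2.8)·6.2 − 25·8.2 = 0 → D_y = 393.7032/9.9 = 39.768 ≈ 39.77 kN.
ΣF_y = 0: C_y + 39.768 − 10.87·2.8 − 25 = 0 → C_y = 15.67 kN.
ΣF_x = 0: no horizontal applied forces, so C_x = 0.

C_x = 0, C_y = 15.67 kN, D_y = 39.77 kN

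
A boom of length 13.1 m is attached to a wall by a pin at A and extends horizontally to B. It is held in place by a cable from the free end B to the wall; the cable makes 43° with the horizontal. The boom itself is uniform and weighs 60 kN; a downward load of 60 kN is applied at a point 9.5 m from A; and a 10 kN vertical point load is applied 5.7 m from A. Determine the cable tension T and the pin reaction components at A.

T = 114.2 kN, A_x = 83.50 kN, A_y = 52.14 kN

ΣM about A: T·sin43°·13.1 − 60·6.55 − 60·9.5 − 10·5.7 = 0 → T = 1020/(13.1·0.681998) = 114.168 ≈ 114.2 kN.
ΣF_x = 0: A_x − T·cos43° = 0 → A_x = 114.168 × 0.731354 = 83.50 kN.
ΣF_y = 0: A_y + T·sin43° − 60 − 60 − 10 = 0 → A_y = 130 − 114.168 × 0.681998 = 52.14 kN.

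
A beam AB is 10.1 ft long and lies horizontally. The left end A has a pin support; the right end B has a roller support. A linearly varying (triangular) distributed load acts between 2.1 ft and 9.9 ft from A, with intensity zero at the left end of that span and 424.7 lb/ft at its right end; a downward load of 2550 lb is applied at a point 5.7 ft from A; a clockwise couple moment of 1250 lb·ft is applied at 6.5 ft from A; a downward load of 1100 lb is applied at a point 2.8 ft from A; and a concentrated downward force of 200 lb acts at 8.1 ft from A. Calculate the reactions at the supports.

A_x = 0, A_y = 2281 lb, B_y = 3225 lb

Resultant of the triangular load: ½ × 424.7 × 7.8 = 1656.33 lb, acting at 7.3 ft from A (one-third of the span from the peak).
Moments about A: B_y·10.1 − (½·424.7·7.8)·7.3 − 2550·5.7 − 1250 − 1100·2.8 − 200·8.1 = 0 → B_y = 32576.209/10.1 = 3225.37 ≈ 3225 lb.
ΣF_y = 0: A_y + 3225.37 − ½·424.7·7.8 − 2550 − 1100 − 200 = 0 → A_y = 2281 lb.
ΣF_x = 0: no horizontal applied forces, so A_x = 0.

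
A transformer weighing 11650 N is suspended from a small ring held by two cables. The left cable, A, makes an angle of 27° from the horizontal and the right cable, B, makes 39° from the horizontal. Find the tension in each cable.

ΣF_x = 0: −T_A·cos27° + T_B·cos39° = 0 → T_B = 1.14651·T_A.
ΣF_y = 0: T_A·sin27° + T_B·sin39° = 11650.
Substitute: T_A·(0.45399 + 1.14651·0.62932) = 11650 → T_A = 9910.58 ≈ 9911 N.
Then T_B = 1.14651 × 9910.58 = 11360 N.

T_A = 9911 N, T_B = 11360 N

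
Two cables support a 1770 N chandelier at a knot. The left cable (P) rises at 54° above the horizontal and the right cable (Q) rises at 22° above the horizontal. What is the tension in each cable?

ΣF_x = 0: −T_P·cos54° + T_Q·cos22° = 0 → T_Q = 0.633947·T_P.
ΣF_y = 0: T_P·sin54° + T_Q·sin22° = 1770.
Substitute: T_P·(0.809017 + 0.633947·0.374607) = 1770 → T_P = 1691.36 ≈ 1691 N.
Then T_Q = 0.633947 × 1691.36 = 1072 N.

T_P = 1691 N, T_Q = 1072 N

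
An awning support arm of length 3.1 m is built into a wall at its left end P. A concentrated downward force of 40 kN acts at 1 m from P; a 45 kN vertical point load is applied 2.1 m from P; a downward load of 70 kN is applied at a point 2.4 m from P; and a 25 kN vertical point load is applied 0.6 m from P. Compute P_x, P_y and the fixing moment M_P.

P_x = 0, P_y = 180.0 kN, M_P = 317.5 kN·m

ΣF_x = 0: P_x = 0.
ΣF_y = 0: P_y − 40 − 45 − 70 − 25 = 0 → P_y = 180.0 kN.
ΣM about P: M_P − 40·1 − 45·2.1 − 70·2.4 − 25·0.6 = 0 → M_P = 317.5 kN·m.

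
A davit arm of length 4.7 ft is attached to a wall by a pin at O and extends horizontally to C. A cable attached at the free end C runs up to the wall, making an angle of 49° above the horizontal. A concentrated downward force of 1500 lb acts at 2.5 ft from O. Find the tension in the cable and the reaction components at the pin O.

ΣM about O: T·sin49°·4.7 − 1500·2.5 = 0 → T = 3750/(4.7·0.75471) = 1057.19 ≈ 1057 lb.
ΣF_x = 0: O_x − T·cos49° = 0 → O_x = 1057.19 × 0.656059 = 693.6 lb.
ΣF_y = 0: O_y + T·sin49° − 1500 = 0 → O_y = 1500 − 1057.19 × 0.75471 = 702.1 lb.

T = 1057 lb, O_x = 693.6 lb, O_y = 702.1 lb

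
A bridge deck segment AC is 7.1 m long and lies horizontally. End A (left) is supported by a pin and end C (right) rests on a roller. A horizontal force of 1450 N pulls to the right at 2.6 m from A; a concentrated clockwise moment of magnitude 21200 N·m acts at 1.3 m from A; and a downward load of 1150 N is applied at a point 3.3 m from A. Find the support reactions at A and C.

ΣM about A: C_y·7.1 − 21200 − 1150·3.3 = 0 → C_y = 24995/7.1 = 3520.42 ≈ 3520 N.
ΣF_y = 0: A_y + 3520.42 − 1150 = 0 → A_y = -2370 N.
ΣF_x = 0: A_x + 1450 = 0 → A_x = -1450 N.

A_x = -1450 N, A_y = -2370 N, C_y = 3520 N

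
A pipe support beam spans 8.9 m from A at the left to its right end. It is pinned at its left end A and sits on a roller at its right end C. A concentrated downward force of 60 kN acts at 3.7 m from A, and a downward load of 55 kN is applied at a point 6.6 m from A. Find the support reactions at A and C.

ΣM about A: C_y·8.9 − 60·3.7 − 55·6.6 = 0 → C_y = 585/8.9 = 65.7303 ≈ 65.73 kN.
ΣF_y = 0: A_y + 65.7303 − 60 − 55 = 0 → A_y = 49.27 kN.
ΣF_x = 0: no horizontal applied forces, so A_x = 0.

A_x = 0, A_y = 49.27 kN, C_y = 65.73 kN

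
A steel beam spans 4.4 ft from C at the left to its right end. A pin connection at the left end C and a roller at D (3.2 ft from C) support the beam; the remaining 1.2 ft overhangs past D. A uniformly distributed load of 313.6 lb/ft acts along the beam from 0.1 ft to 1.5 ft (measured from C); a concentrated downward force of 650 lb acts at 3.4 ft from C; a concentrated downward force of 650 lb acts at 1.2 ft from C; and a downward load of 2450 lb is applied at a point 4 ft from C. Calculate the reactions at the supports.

Resultant of the distributed load: 313.6 × 1.4 = 439.04 lb at 0.8 ft from C.
Moments about C: D_y·3.2 − (313.6·1.4)·0.8 − 650·3.4 − 650·1.2 − 2450·4 = 0 → D_y = 13141.232/3.2 = 4106.63 ≈ 4107 lb.
ΣF_y = 0: C_y + 4106.63 − 313.6·1.4 − 650 − 650 − 2450 = 0 → C_y = 82.41 lb.
ΣF_x = 0: no horizontal applied forces, so C_x = 0.

C_x = 0, C_y = 82.41 lb, D_y = 4107 lb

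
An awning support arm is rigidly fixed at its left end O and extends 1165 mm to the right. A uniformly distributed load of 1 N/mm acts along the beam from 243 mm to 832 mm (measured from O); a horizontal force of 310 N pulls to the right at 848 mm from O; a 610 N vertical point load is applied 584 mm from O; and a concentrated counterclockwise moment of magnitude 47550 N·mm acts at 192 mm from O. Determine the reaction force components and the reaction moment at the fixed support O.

Resultant of the distributed load: 1 × 589 = 589 N at 537.5 mm from O.
ΣF_x = 0: O_x + 310 = 0 → O_x = -310.0 N.
ΣF_y = 0: O_y − 1·589 − 610 = 0 → O_y = 1199 N.
ΣM about O: M_O − (1·589)·537.5 − 610·584 + 47550 = 0 → M_O = 625300 N·mm.

O_x = -310.0 N, O_y = 1199 N, M_O = 625300 N·mm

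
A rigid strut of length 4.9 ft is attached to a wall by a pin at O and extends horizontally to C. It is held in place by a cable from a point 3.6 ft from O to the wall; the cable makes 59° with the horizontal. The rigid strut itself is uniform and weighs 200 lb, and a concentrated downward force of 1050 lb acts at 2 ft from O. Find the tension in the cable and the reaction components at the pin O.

ΣM about O: T·sin59°·3.6 − 200·2.45 − 1050·2 = 0 → T = 2590/(3.6·0.857167) = 839.328 ≈ 839.3 lb.
ΣF_x = 0: O_x − T·cos59° = 0 → O_x = 839.328 × 0.515038 = 432.3 lb.
ΣF_y = 0: O_y + T·sin59° − 200 − 1050 = 0 → O_y = 1250 − 839.328 × 0.857167 = 530.6 lb.

T = 839.3 lb, O_x = 432.3 lb, O_y = 530.6 lb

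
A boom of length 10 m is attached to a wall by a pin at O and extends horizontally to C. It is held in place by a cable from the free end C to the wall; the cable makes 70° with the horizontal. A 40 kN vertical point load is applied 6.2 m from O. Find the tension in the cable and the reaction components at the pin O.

T = 26.39 kN, O_x = 9.026 kN, O_y = 15.20 kN

ΣM about O: T·sin70°·10 − 40·6.2 = 0 → T = 248/(10·0.939693) = 26.3916 ≈ 26.39 kN.
ΣF_x = 0: O_x − T·cos70° = 0 → O_x = 26.3916 × 0.34202 = 9.026 kN.
ΣF_y = 0: O_y + T·sin70° − 40 = 0 → O_y = 40 − 26.3916 × 0.939693 = 15.20 kN.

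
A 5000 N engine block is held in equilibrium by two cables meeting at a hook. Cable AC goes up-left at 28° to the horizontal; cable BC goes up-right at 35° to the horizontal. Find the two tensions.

T_AC = 4597 N, T_BC = 4955 N

ΣF_x = 0: −T_AC·cos28° + T_BC·cos35° = 0 → T_BC = 1.07788·T_AC.
ΣF_y = 0: T_AC·sin28° + T_BC·sin35° = 5000.
Substitute: T_AC·(0.469472 + 1.07788·0.573576) = 5000 → T_AC = 4596.78 ≈ 4597 N.
Then T_BC = 1.07788 × 4596.78 = 4955 N.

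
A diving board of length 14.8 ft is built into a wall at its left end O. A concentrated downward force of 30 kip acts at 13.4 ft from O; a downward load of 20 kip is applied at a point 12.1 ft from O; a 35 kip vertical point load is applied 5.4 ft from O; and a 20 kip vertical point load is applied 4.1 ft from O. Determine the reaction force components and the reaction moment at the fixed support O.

ΣF_x = 0: O_x = 0.
ΣF_y = 0: O_y − 30 − 20 − 35 − 20 = 0 → O_y = 105.0 kip.
ΣM about O: M_O − 30·13.4 − 20·12.1 − 35·5.4 − 20·4.1 = 0 → M_O = 915.0 kip·ft.

O_x = 0, O_y = 105.0 kip, M_O = 915.0 kip·ft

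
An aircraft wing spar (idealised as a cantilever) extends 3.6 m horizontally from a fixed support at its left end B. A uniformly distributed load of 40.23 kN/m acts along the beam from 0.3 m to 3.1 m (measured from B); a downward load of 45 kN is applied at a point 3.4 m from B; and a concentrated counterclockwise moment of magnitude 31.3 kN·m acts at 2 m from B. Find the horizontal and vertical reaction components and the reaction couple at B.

Resultant of the distributed load: 40.23 × 2.8 = 112.644 kN at 1.7 m from B.
ΣF_x = 0: B_x = 0.
ΣF_y = 0: B_y − 40.23·2.8 − 45 = 0 → B_y = 157.6 kN.
ΣM about B: M_B − (40.23·2.8)·1.7 − 45·3.4 + 31.3 = 0 → M_B = 313.2 kN·m.

B_x = 0, B_y = 157.6 kN, M_B = 313.2 kN·m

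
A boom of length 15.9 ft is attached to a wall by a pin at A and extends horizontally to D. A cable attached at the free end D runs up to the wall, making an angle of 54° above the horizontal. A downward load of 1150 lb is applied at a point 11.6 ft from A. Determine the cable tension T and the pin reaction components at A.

ΣM about A: T·sin54°·15.9 − 1150·11.6 = 0 → T = 13340/(15.9·0.809017) = 1037.05 ≈ 1037 lb.
ΣF_x = 0: A_x − T·cos54° = 0 → A_x = 1037.05 × 0.587785 = 609.6 lb.
ΣF_y = 0: A_y + T·sin54° − 1150 = 0 → A_y = 1150 − 1037.05 × 0.809017 = 311.0 lb.

T = 1037 lb, A_x = 609.6 lb, A_y = 311.0 lb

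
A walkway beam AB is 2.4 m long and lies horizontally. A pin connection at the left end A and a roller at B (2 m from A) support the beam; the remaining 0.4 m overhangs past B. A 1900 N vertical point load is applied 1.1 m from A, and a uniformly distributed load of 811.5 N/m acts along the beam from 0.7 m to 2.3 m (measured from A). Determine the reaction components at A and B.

A_x = 0, A_y = 1180 N, B_y = 2019 N

Resultant of the distributed load: 811.5 × 1.6 = 1298.4 N at 1.5 m from A.
Moments about A: B_y·2 − 1900·1.1 − (811.5·1.6)·1.5 = 0 → B_y = 4037.6/2 = 2018.8 ≈ 2019 N.
ΣF_y = 0: A_y + 2018.8 − 1900 − 811.5·1.6 = 0 → A_y = 1180 N.
ΣF_x = 0: no horizontal applied forces, so A_x = 0.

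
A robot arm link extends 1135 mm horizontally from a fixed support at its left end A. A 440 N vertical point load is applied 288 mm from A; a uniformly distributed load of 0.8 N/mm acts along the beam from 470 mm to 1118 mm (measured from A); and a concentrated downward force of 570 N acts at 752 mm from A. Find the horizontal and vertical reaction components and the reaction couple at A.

Resultant of the distributed load: 0.8 × 648 = 518.4 N at 794 mm from A.
ΣF_x = 0: A_x = 0.
ΣF_y = 0: A_y − 440 − 0.8·648 − 570 = 0 → A_y = 1528 N.
ΣM about A: M_A − 440·288 − (0.8·648)·794 − 570·752 = 0 → M_A = 967000 N·mm.

A_x = 0, A_y = 1528 N, M_A = 967000 N·mm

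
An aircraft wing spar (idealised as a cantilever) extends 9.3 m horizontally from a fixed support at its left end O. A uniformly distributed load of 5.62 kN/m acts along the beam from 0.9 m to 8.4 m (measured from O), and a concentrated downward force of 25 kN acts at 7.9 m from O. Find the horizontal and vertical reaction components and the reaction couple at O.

O_x = 0, O_y = 67.15 kN, M_O = 393.5 kN·m

Resultant of the distributed load: 5.62 × 7.5 = 42.15 kN at 4.65 m from O.
ΣF_x = 0: O_x = 0.
ΣF_y = 0: O_y − 5.62·7.5 − 25 = 0 → O_y = 67.15 kN.
ΣM about O: M_O − (5.62·7.5)·4.65 − 25·7.9 = 0 → M_O = 393.5 kN·m.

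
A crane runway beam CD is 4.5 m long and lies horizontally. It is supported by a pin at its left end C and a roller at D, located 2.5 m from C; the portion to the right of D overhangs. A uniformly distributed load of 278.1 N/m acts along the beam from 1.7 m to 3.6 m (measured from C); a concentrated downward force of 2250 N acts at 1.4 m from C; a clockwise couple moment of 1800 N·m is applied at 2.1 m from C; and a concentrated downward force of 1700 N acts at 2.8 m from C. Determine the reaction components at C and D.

C_x = 0, C_y = 34.30 N, D_y = 4444 N

Resultant of the distributed load: 278.1 × 1.9 = 528.39 N at 2.65 m from C.
Taking moments about C: D_y·2.5 − (278.1·1.9)·2.65 − 2250·1.4 − 1800 − 1700·2.8 = 0 → D_y = 11110.2335/2.5 = 4444.09 ≈ 4444 N.
ΣF_y = 0: C_y + 4444.09 − 278.1·1.9 − 2250 − 1700 = 0 → C_y = 34.30 N.
ΣF_x = 0: no horizontal applied forces, so C_x = 0.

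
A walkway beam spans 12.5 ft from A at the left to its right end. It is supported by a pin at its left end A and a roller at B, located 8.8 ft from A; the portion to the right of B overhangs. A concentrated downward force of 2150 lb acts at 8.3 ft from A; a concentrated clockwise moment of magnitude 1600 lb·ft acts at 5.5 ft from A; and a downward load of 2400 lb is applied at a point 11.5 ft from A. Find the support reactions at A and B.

ΣM about A: B_y·8.8 − 2150·8.3 − 1600 − 2400·11.5 = 0 → B_y = 47045/8.8 = 5346.02 ≈ 5346 lb.
ΣF_y = 0: A_y + 5346.02 − 2150 − 2400 = 0 → A_y = -796.0 lb.
ΣF_x = 0: no horizontal applied forces, so A_x = 0.

A_x = 0, A_y = -796.0 lb, B_y = 5346 lb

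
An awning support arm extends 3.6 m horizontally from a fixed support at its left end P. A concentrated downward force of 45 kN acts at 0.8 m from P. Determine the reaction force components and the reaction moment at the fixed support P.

ΣF_x = 0: P_x = 0.
ΣF_y = 0: P_y − 45 = 0 → P_y = 45.00 kN.
ΣM about P: M_P − 45·0.8 = 0 → M_P = 36.00 kN·m.

P_x = 0, P_y = 45.00 kN, M_P = 36.00 kN·m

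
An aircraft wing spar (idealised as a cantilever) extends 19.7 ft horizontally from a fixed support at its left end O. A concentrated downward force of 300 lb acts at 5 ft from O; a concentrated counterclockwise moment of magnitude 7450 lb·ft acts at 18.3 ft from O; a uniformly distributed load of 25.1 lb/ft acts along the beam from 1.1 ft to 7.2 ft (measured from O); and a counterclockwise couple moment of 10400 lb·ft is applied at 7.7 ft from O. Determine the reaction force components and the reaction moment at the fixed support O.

O_x = 0, O_y = 453.1 lb, M_O = -15710 lb·ft

Resultant of the distributed load: 25.1 × 6.1 = 153.11 lb at 4.15 ft from O.
ΣF_x = 0: O_x = 0.
ΣF_y = 0: O_y − 300 − 25.1·6.1 = 0 → O_y = 453.1 lb.
ΣM about O: M_O − 300·5 + 7450 − (25.1·6.1)·4.15 + 10400 = 0 → M_O = -15710 lb·ft.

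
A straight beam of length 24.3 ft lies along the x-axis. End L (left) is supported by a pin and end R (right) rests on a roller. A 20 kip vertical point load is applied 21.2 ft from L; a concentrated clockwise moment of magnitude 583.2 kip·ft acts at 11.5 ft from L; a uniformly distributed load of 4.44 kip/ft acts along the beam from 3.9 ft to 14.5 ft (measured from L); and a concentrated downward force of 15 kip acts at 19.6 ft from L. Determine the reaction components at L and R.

L_x = 0, L_y = 10.70 kip, R_y = 71.37 kip

Resultant of the distributed load: 4.44 × 10.6 = 47.064 kip at 9.2 ft from L.
ΣM about L: R_y·24.3 − 20·21.2 − 583.2 − (4.44·10.6)·9.2 − 15·19.6 = 0 → R_y = 1734.1888/24.3 = 71.3658 ≈ 71.37 kip.
ΣF_y = 0: L_y + 71.3658 − 20 − 4.44·10.6 − 15 = 0 → L_y = 10.70 kip.
ΣF_x = 0: no horizontal applied forces, so L_x = 0.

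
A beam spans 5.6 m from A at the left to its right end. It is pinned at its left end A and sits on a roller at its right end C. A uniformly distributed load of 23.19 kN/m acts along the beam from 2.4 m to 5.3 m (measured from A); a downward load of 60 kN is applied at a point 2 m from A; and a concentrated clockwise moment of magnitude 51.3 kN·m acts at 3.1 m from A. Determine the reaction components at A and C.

A_x = 0, A_y = 50.43 kN, C_y = 76.82 kN

Resultant of the distributed load: 23.19 × 2.9 = 67.251 kN at 3.85 m from A.
Moments about A: C_y·5.6 − (23.19·2.9)·3.85 − 60·2 − 51.3 = 0 → C_y = 430.21635/5.6 = 76.8243 ≈ 76.82 kN.
ΣF_y = 0: A_y + 76.8243 − 23.19·2.9 − 60 = 0 → A_y = 50.43 kN.
ΣF_x = 0: no horizontal applied forces, so A_x = 0.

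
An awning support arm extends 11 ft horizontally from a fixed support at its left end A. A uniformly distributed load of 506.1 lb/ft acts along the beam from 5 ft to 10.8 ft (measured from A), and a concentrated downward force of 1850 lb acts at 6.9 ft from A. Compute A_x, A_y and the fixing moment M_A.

A_x = 0, A_y = 4785 lb, M_A = 35950 lb·ft

Resultant of the distributed load: 506.1 × 5.8 = 2935.38 lb at 7.9 ft from A.
ΣF_x = 0: A_x = 0.
ΣF_y = 0: A_y − 506.1·5.8 − 1850 = 0 → A_y = 4785 lb.
ΣM about A: M_A − (506.1·5.8)·7.9 − 1850·6.9 = 0 → M_A = 35950 lb·ft.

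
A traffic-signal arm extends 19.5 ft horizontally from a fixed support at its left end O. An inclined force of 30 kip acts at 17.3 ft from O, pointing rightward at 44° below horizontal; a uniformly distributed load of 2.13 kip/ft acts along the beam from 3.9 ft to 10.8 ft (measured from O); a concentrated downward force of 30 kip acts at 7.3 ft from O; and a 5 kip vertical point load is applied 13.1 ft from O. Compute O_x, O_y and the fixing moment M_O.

Resultant of the distributed load: 2.13 × 6.9 = 14.697 kip at 7.35 ft from O.
ΣF_x = 0: O_x + 30·cos44° = 0 → O_x = -21.58 kip.
ΣF_y = 0: O_y − 30·sin44° − 2.13·6.9 − 30 − 5 = 0 → O_y = 70.54 kip.
ΣM about O: M_O − 30·sin44°·17.3 − (2.13·6.9)·7.35 − 30·7.3 − 5·13.1 = 0 → M_O = 753.1 kip·ft.

O_x = -21.58 kip, O_y = 70.54 kip, M_O = 753.1 kip·ft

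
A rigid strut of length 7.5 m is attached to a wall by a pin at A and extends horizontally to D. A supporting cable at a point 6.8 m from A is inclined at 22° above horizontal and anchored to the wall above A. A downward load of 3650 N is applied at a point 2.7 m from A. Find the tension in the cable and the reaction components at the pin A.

T = 3869 N, A_x = 3587 N, A_y = 2201 N

ΣM about A: T·sin22°·6.8 − 3650·2.7 = 0 → T = 9855/(6.8·0.374607) = 3868.76 ≈ 3869 N.
ΣF_x = 0: A_x − T·cos22° = 0 → A_x = 3868.76 × 0.927184 = 3587 N.
ΣF_y = 0: A_y + T·sin22° − 3650 = 0 → A_y = 3650 − 3868.76 × 0.374607 = 2201 N.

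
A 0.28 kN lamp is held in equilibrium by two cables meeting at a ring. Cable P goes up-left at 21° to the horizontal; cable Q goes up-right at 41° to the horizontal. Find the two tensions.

T_P = 0.2393 kN, T_Q = 0.2961 kN

ΣF_x = 0: −T_P·cos21° + T_Q·cos41° = 0 → T_Q = 1.23701·T_P.
ΣF_y = 0: T_P·sin21° + T_Q·sin41° = 0.28.
Substitute: T_P·(0.358368 + 1.23701·0.656059) = 0.28 → T_P = 0.239333 ≈ 0.2393 kN.
Then T_Q = 1.23701 × 0.239333 = 0.2961 kN.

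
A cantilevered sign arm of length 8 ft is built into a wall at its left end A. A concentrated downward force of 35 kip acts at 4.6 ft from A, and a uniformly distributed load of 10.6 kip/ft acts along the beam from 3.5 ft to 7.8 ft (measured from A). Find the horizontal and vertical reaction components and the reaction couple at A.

A_x = 0, A_y = 80.58 kip, M_A = 418.5 kip·ft

Resultant of the distributed load: 10.6 × 4.3 = 45.58 kip at 5.65 ft from A.
ΣF_x = 0: A_x = 0.
ΣF_y = 0: A_y − 35 − 10.6·4.3 = 0 → A_y = 80.58 kip.
ΣM about A: M_A − 35·4.6 − (10.6·4.3)·5.65 = 0 → M_A = 418.5 kip·ft.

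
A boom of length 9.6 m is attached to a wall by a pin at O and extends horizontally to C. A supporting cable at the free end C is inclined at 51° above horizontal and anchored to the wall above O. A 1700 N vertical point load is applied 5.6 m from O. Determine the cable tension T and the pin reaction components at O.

ΣM about O: T·sin51°·9.6 − 1700·5.6 = 0 → T = 9520/(9.6·0.777146) = 1276.04 ≈ 1276 N.
ΣF_x = 0: O_x − T·cos51° = 0 → O_x = 1276.04 × 0.62932 = 803.0 N.
ΣF_y = 0: O_y + T·sin51° − 1700 = 0 → O_y = 1700 − 1276.04 × 0.777146 = 708.3 N.

T = 1276 N, O_x = 803.0 N, O_y = 708.3 N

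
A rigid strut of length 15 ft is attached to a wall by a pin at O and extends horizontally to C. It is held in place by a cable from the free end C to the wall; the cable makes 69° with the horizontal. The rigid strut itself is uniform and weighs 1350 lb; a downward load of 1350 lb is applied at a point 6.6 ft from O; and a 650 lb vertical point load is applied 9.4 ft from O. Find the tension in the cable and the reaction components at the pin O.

ΣM about O: T·sin69°·15 − 1350·7.5 − 1350·6.6 − 650·9.4 = 0 → T = 25145/(15·0.93358) = 1795.6 ≈ 1796 lb.
ΣF_x = 0: O_x − T·cos69° = 0 → O_x = 1795.6 × 0.358368 = 643.5 lb.
ΣF_y = 0: O_y + T·sin69° − 1350 − 1350 − 650 = 0 → O_y = 3350 − 1795.6 × 0.93358 = 1674 lb.

T = 1796 lb, O_x = 643.5 lb, O_y = 1674 lb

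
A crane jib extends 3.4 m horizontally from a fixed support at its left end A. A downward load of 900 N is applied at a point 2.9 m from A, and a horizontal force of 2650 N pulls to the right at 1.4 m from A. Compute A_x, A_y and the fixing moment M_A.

A_x = -2650 N, A_y = 900.0 N, M_A = 2610 N·m

ΣF_x = 0: A_x + 2650 = 0 → A_x = -2650 N.
ΣF_y = 0: A_y − 900 = 0 → A_y = 900.0 N.
ΣM about A: M_A − 900·2.9 = 0 → M_A = 2610 N·m.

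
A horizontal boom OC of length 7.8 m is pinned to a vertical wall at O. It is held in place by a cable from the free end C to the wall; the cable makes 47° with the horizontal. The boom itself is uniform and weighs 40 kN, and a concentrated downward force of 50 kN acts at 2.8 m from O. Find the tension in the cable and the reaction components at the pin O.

ΣM about O: T·sin47°·7.8 − 40·3.9 − 50·2.8 = 0 → T = 296/(7.8·0.731354) = 51.8883 ≈ 51.89 kN.
ΣF_x = 0: O_x − T·cos47° = 0 → O_x = 51.8883 × 0.681998 = 35.39 kN.
ΣF_y = 0: O_y + T·sin47° − 40 − 50 = 0 → O_y = 90 − 51.8883 × 0.731354 = 52.05 kN.

T = 51.89 kN, O_x = 35.39 kN, O_y = 52.05 kN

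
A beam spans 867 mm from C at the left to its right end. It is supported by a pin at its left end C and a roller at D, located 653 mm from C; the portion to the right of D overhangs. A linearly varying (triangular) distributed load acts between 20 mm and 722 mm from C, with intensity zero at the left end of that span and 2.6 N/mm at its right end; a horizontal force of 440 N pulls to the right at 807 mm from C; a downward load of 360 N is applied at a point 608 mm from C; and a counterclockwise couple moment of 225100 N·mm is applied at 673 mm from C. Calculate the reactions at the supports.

Resultant of the triangular load: ½ × 2.6 × 702 = 912.6 N, acting at 488 mm from C (one-third of the span from the peak).
Moments about C: D_y·653 − (½·2.6·702)·488 − 360·608 + 225100 = 0 → D_y = 439128.8/653 = 672.479 ≈ 672.5 N.
ΣF_y = 0: C_y + 672.479 − ½·2.6·702 − 360 = 0 → C_y = 600.1 N.
ΣF_x = 0: C_x + 440 = 0 → C_x = -440.0 N.

C_x = -440.0 N, C_y = 600.1 N, D_y = 672.5 N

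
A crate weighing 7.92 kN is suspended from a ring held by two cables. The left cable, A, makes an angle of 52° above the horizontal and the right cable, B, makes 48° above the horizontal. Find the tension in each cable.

ΣF_x = 0: −T_A·cos52° + T_B·cos48° = 0 → T_B = 0.920092·T_A.
ΣF_y = 0: T_A·sin52° + T_B·sin48° = 7.92.
Substitute: T_A·(0.788011 + 0.920092·0.743145) = 7.92 → T_A = 5.38127 ≈ 5.381 kN.
Then T_B = 0.920092 × 5.38127 = 4.951 kN.

T_A = 5.381 kN, T_B = 4.951 kN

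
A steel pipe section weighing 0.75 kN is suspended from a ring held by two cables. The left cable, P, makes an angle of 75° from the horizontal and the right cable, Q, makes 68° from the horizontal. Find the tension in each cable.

ΣF_x = 0: −T_P·cos75° + T_Q·cos68° = 0 → T_Q = 0.690909·T_P.
ΣF_y = 0: T_P·sin75° + T_Q·sin68° = 0.75.
Substitute: T_P·(0.965926 + 0.690909·0.927184) = 0.75 → T_P = 0.466846 ≈ 0.4668 kN.
Then T_Q = 0.690909 × 0.466846 = 0.3225 kN.

T_P = 0.4668 kN, T_Q = 0.3225 kN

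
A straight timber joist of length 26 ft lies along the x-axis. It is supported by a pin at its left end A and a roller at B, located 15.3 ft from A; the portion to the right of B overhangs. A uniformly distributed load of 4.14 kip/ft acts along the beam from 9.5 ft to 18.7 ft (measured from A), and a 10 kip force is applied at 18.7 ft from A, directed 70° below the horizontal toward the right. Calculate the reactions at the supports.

Resultant of the distributed load: 4.14 × 9.2 = 38.088 kip at 14.1 ft from A.
Taking moments about A: B_y·15.3 − (4.14·9.2)·14.1 − 10·sin70°·18.7 = 0 → B_y = 712.763/15.3 = 46.5858 ≈ 46.59 kip.
ΣF_y = 0: A_y + 46.5858 − 4.14·9.2 − 10·sin70° = 0 → A_y = 0.8991 kip.
ΣF_x = 0: A_x + 10·cos70° = 0 → A_x = -3.420 kip.

A_x = -3.420 kip, A_y = 0.8991 kip, B_y = 46.59 kip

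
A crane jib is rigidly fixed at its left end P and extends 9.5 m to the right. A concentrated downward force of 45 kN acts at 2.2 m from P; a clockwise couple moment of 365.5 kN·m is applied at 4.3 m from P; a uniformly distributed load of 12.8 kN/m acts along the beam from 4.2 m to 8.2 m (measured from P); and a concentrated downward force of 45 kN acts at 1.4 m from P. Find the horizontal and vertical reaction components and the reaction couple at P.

Resultant of the distributed load: 12.8 × 4 = 51.2 kN at 6.2 m from P.
ΣF_x = 0: P_x = 0.
ΣF_y = 0: P_y − 45 − 12.8·4 − 45 = 0 → P_y = 141.2 kN.
ΣM about P: M_P − 45·2.2 − 365.5 − (12.8·4)·6.2 − 45·1.4 = 0 → M_P = 844.9 kN·m.

P_x = 0, P_y = 141.2 kN, M_P = 844.9 kN·m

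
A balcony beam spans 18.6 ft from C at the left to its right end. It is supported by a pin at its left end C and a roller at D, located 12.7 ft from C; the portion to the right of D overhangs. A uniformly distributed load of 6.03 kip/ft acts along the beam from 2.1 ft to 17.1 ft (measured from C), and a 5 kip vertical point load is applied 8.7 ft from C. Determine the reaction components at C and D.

Resultant of the distributed load: 6.03 × 15 = 90.45 kip at 9.6 ft from C.
Moments about C: D_y·12.7 − (6.03·15)·9.6 − 5·8.7 = 0 → D_y = 911.82/12.7 = 71.7969 ≈ 71.80 kip.
ΣF_y = 0: C_y + 71.7969 − 6.03·15 − 5 = 0 → C_y = 23.65 kip.
ΣF_x = 0: no horizontal applied forces, so C_x = 0.

C_x = 0, C_y = 23.65 kip, D_y = 71.80 kip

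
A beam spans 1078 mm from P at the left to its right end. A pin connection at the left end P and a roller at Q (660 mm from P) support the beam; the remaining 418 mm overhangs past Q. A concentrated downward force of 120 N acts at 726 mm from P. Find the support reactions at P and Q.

Taking moments about P: Q_y·660 − 120·726 = 0 → Q_y = 87120/660 = 132.0 N.
ΣF_y = 0: P_y + 132 − 120 = 0 → P_y = -12.00 N.
ΣF_x = 0: no horizontal applied forces, so P_x = 0.

P_x = 0, P_y = -12.00 N, Q_y = 132.0 N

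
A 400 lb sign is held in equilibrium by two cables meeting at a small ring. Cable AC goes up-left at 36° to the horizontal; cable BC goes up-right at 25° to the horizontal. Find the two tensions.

T_AC = 414.5 lb, T_BC = 370.0 lb

ΣF_x = 0: −T_AC·cos36° + T_BC·cos25° = 0 → T_BC = 0.892651·T_AC.
ΣF_y = 0: T_AC·sin36° + T_BC·sin25° = 400.
Substitute: T_AC·(0.587785 + 0.892651·0.422618) = 400 → T_AC = 414.493 ≈ 414.5 lb.
Then T_BC = 0.892651 × 414.493 = 370.0 lb.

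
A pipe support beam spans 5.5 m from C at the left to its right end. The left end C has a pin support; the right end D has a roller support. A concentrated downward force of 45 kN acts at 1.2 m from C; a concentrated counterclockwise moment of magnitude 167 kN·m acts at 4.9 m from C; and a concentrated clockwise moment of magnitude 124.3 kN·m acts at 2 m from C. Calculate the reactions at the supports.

Taking moments about C: D_y·5.5 − 45·1.2 + 167 − 124.3 = 0 → D_y = 11.3/5.5 = 2.05455 ≈ 2.055 kN.
ΣF_y = 0: C_y + 2.05455 − 45 = 0 → C_y = 42.95 kN.
ΣF_x = 0: no horizontal applied forces, so C_x = 0.

C_x = 0, C_y = 42.95 kN, D_y = 2.055 kN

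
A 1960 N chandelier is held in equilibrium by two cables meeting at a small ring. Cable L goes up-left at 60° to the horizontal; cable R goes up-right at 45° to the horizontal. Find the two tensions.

T_L = 1435 N, T_R = 1015 N

ΣF_x = 0: −T_L·cos60° + T_R·cos45° = 0 → T_R = 0.707107·T_L.
ΣF_y = 0: T_L·sin60° + T_R·sin45° = 1960.
Substitute: T_L·(0.866025 + 0.707107·0.707107) = 1960 → T_L = 1434.82 ≈ 1435 N.
Then T_R = 0.707107 × 1434.82 = 1015 N.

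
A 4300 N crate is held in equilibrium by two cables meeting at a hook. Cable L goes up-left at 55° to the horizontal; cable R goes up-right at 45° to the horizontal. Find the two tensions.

T_L = 3087 N, T_R = 2504 N

ΣF_x = 0: −T_L·cos55° + T_R·cos45° = 0 → T_R = 0.81116·T_L.
ΣF_y = 0: T_L·sin55° + T_R·sin45° = 4300.
Substitute: T_L·(0.819152 + 0.81116·0.707107) = 4300 → T_L = 3087.46 ≈ 3087 N.
Then T_R = 0.81116 × 3087.46 = 2504 N.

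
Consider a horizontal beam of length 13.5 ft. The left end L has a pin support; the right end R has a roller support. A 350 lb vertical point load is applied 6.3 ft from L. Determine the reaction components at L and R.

Moments about L: R_y·13.5 − 350·6.3 = 0 → R_y = 2205/13.5 = 163.333 ≈ 163.3 lb.
ΣF_y = 0: L_y + 163.333 − 350 = 0 → L_y = 186.7 lb.
ΣF_x = 0: no horizontal applied forces, so L_x = 0.

L_x = 0, L_y = 186.7 lb, R_y = 163.3 lb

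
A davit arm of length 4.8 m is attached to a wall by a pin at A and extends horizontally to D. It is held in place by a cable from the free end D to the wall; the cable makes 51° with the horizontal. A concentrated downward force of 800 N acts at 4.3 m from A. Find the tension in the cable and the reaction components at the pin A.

T = 922.2 N, A_x = 580.3 N, A_y = 83.33 N

ΣM about A: T·sin51°·4.8 − 800·4.3 = 0 → T = 3440/(4.8·0.777146) = 922.178 ≈ 922.2 N.
ΣF_x = 0: A_x − T·cos51° = 0 → A_x = 922.178 × 0.62932 = 580.3 N.
ΣF_y = 0: A_y + T·sin51° − 800 = 0 → A_y = 800 − 922.178 × 0.777146 = 83.33 N.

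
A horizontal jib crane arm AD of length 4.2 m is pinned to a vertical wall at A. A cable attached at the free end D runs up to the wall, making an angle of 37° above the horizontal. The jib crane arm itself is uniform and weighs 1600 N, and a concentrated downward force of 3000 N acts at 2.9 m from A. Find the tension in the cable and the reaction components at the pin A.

ΣM about A: T·sin37°·4.2 − 1600·2.1 − 3000·2.9 = 0 → T = 12060/(4.2·0.601815) = 4771.28 ≈ 4771 N.
ΣF_x = 0: A_x − T·cos37° = 0 → A_x = 4771.28 × 0.798636 = 3811 N.
ΣF_y = 0: A_y + T·sin37° − 1600 − 3000 = 0 → A_y = 4600 − 4771.28 × 0.601815 = 1729 N.

T = 4771 N, A_x = 3811 N, A_y = 1729 N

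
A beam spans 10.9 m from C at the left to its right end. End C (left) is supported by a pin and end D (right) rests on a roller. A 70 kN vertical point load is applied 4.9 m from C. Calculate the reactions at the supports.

ΣM about C: D_y·10.9 − 70·4.9 = 0 → D_y = 343/10.9 = 31.4679 ≈ 31.47 kN.
ΣF_y = 0: C_y + 31.4679 − 70 = 0 → C_y = 38.53 kN.
ΣF_x = 0: no horizontal applied forces, so C_x = 0.

C_x = 0, C_y = 38.53 kN, D_y = 31.47 kN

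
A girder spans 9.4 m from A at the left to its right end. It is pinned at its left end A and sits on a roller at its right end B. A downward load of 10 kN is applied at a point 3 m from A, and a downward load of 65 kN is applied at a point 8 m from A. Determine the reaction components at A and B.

ΣM about A: B_y·9.4 − 10·3 − 65·8 = 0 → B_y = 550/9.4 = 58.5106 ≈ 58.51 kN.
ΣF_y = 0: A_y + 58.5106 − 10 − 65 = 0 → A_y = 16.49 kN.
ΣF_x = 0: no horizontal applied forces, so A_x = 0.

A_x = 0, A_y = 16.49 kN, B_y = 58.51 kN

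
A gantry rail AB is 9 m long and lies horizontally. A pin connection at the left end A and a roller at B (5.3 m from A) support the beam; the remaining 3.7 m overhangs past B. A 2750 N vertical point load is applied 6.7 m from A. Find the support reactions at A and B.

A_x = 0, A_y = -726.4 N, B_y = 3476 N

ΣM about A: B_y·5.3 − 2750·6.7 = 0 → B_y = 18425/5.3 = 3476.42 ≈ 3476 N.
ΣF_y = 0: A_y + 3476.42 − 2750 = 0 → A_y = -726.4 N.
ΣF_x = 0: no horizontal applied forces, so A_x = 0.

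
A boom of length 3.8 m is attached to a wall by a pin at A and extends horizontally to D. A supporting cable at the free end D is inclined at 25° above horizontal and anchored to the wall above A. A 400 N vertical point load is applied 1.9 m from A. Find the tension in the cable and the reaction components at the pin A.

ΣM about A: T·sin25°·3.8 − 400·1.9 = 0 → T = 760/(3.8·0.422618) = 473.241 ≈ 473.2 N.
ΣF_x = 0: A_x − T·cos25° = 0 → A_x = 473.241 × 0.906308 = 428.9 N.
ΣF_y = 0: A_y + T·sin25° − 400 = 0 → A_y = 400 − 473.241 × 0.422618 = 200.0 N.

T = 473.2 N, A_x = 428.9 N, A_y = 200.0 N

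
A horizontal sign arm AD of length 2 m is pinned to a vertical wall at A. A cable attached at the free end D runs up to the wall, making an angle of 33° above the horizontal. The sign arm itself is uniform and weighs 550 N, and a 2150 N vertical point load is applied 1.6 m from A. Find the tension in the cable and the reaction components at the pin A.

ΣM about A: T·sin33°·2 − 550·1 − 2150·1.6 = 0 → T = 3990/(2·0.544639) = 3662.98 ≈ 3663 N.
ΣF_x = 0: A_x − T·cos33° = 0 → A_x = 3662.98 × 0.838671 = 3072 N.
ΣF_y = 0: A_y + T·sin33° − 550 − 2150 = 0 → A_y = 2700 − 3662.98 × 0.544639 = 705.0 N.

T = 3663 N, A_x = 3072 N, A_y = 705.0 N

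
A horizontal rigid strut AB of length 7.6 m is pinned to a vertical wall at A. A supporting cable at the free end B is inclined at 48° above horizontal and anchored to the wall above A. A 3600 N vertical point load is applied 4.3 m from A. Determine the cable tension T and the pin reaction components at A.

ΣM about A: T·sin48°·7.6 − 3600·4.3 = 0 → T = 15480/(7.6·0.743145) = 2740.84 ≈ 2741 N.
ΣF_x = 0: A_x − T·cos48° = 0 → A_x = 2740.84 × 0.669131 = 1834 N.
ΣF_y = 0: A_y + T·sin48° − 3600 = 0 → A_y = 3600 − 2740.84 × 0.743145 = 1563 N.

T = 2741 N, A_x = 1834 N, A_y = 1563 N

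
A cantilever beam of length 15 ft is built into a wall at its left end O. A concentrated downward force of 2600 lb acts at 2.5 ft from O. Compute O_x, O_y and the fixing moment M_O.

O_x = 0, O_y = 2600 lb, M_O = 6500 lb·ft

ΣF_x = 0: O_x = 0.
ΣF_y = 0: O_y − 2600 = 0 → O_y = 2600 lb.
ΣM about O: M_O − 2600·2.5 = 0 → M_O = 6500 lb·ft.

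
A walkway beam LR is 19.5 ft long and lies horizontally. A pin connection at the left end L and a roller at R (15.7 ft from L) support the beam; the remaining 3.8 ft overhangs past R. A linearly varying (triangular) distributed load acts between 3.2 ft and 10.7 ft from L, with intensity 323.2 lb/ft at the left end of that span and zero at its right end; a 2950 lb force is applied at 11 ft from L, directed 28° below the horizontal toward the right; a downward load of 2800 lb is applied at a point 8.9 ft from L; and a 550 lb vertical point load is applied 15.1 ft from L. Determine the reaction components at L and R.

Resultant of the triangular load: ½ × 323.2 × 7.5 = 1212 lb, acting at 5.7 ft from L (one-third of the span from the peak).
Moments about L: R_y·15.7 − (½·323.2·7.5)·5.7 − 2950·sin28°·11 − 2800·8.9 − 550·15.1 = 0 → R_y = 55367.8/15.7 = 3526.61 ≈ 3527 lb.
ΣF_y = 0: L_y + 3526.61 − ½·323.2·7.5 − 2950·sin28° − 2800 − 550 = 0 → L_y = 2420 lb.
ΣF_x = 0: L_x + 2950·cos28° = 0 → L_x = -2605 lb.

L_x = -2605 lb, L_y = 2420 lb, R_y = 3527 lb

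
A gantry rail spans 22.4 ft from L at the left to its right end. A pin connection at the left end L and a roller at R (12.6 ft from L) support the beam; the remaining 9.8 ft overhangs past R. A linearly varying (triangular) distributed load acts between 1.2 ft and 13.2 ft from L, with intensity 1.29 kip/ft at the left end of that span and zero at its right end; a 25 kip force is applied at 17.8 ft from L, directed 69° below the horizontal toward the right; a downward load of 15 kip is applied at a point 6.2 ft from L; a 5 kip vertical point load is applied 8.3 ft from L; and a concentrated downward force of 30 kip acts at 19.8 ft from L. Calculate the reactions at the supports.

Resultant of the triangular load: ½ × 1.29 × 12 = 7.74 kip, acting at 5.2 ft from L (one-third of the span from the peak).
Taking moments about L: R_y·12.6 − (½·1.29·12)·5.2 − 25·sin69°·17.8 − 15·6.2 − 5·8.3 − 30·19.8 = 0 → R_y = 1184.19/12.6 = 93.9833 ≈ 93.98 kip.
ΣF_y = 0: L_y + 93.9833 − ½·1.29·12 − 25·sin69° − 15 − 5 − 30 = 0 → L_y = -12.90 kip.
ΣF_x = 0: L_x + 25·cos69° = 0 → L_x = -8.959 kip.

L_x = -8.959 kip, L_y = -12.90 kip, R_y = 93.98 kip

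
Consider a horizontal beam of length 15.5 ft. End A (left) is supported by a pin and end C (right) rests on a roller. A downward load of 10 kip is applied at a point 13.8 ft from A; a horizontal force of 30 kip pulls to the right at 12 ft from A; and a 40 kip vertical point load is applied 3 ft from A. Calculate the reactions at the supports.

A_x = -30.00 kip, A_y = 33.35 kip, C_y = 16.65 kip

Moments about A: C_y·15.5 − 10·13.8 − 40·3 = 0 → C_y = 258/15.5 = 16.6452 ≈ 16.65 kip.
ΣF_y = 0: A_y + 16.6452 − 10 − 40 = 0 → A_y = 33.35 kip.
ΣF_x = 0: A_x + 30 = 0 → A_x = -30.00 kip.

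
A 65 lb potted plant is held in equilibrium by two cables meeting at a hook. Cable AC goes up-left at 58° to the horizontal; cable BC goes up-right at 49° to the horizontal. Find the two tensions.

ΣF_x = 0: −T_AC·cos58° + T_BC·cos49° = 0 → T_BC = 0.807731·T_AC.
ΣF_y = 0: T_AC·sin58° + T_BC·sin49° = 65.
Substitute: T_AC·(0.848048 + 0.807731·0.75471) = 65 → T_AC = 44.5923 ≈ 44.59 lb.
Then T_BC = 0.807731 × 44.5923 = 36.02 lb.

T_AC = 44.59 lb, T_BC = 36.02 lb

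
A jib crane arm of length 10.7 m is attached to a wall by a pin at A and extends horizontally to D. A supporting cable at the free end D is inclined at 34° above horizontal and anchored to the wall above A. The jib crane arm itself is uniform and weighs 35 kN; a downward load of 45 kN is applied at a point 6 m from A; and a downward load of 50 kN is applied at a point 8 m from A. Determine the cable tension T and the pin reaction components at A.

ΣM about A: T·sin34°·10.7 − 35·5.35 − 45·6 − 50·8 = 0 → T = 857.25/(10.7·0.559193) = 143.272 ≈ 143.3 kN.
ΣF_x = 0: A_x − T·cos34° = 0 → A_x = 143.272 × 0.829038 = 118.8 kN.
ΣF_y = 0: A_y + T·sin34° − 35 − 45 − 50 = 0 → A_y = 130 − 143.272 × 0.559193 = 49.88 kN.

T = 143.3 kN, A_x = 118.8 kN, A_y = 49.88 kN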